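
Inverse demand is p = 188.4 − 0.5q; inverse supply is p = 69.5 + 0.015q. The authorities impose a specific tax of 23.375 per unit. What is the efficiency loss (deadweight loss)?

530.48

Competitive equilibrium: 188.4 − 0.5q = 69.5 + 0.015q → q* = 230.8738, p* = 72.9631.
With the tax, the buyer price exceeds the seller price by 23.375: (188.4 − 0.5q) − (69.5 + 0.015q) = 23.375 → q' = 185.4854.
Δq = 230.8738 − 185.4854 = 45.3884; the wedge equals the tax, 23.375.
DWL = ½ × 45.3884 × 23.375 = 530.48.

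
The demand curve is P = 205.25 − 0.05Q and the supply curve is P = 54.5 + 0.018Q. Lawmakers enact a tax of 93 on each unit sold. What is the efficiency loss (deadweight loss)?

63595.59

Competitive equilibrium: 205.25 − 0.05Q = 54.5 + 0.018Q → Q* = 2216.9118, P* = 94.4044.
With the tax, the buyer price exceeds the seller price by 93: (205.25 − 0.05Q) − (54.5 + 0.018Q) = 93 → Q' = 849.2647.
ΔQ = 2216.9118 − 849.2647 = 1367.6471; the wedge equals the tax, 93.
Welfare loss = ½ × 1367.6471 × 93 = 63595.59.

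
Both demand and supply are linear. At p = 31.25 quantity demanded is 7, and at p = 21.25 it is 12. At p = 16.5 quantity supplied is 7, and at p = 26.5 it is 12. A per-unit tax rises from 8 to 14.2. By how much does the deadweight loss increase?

17.205

Demand slope = (21.25 − 31.25)/(12 − 7) = −2, so p = 45.25 − 2q.
Supply slope = (26.5 − 16.5)/(12 − 7) = 2, so p = 2.5 + 2q.
Competitive equilibrium: 45.25 − 2q = 2.5 + 2q → q* = 10.6875, p* = 23.875.
For a per-unit tax t: Δq = t/4, so DWL = ½·t·(t/4) = t²/8.
At t = 8: DWL = 8. At t = 14.2: DWL = 25.205.
Increase = 25.205 − 8 = 17.205.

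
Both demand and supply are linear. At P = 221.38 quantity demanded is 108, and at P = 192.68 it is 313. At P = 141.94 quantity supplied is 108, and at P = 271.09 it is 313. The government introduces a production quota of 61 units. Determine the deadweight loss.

Demand slope = (192.68 − 221.38)/(313 − 108) = −0.14, so P = 236.5 − 0.14Q.
Supply slope = (271.09 − 141.94)/(313 − 108) = 0.63, so P = 73.9 + 0.63Q.
Competitive equilibrium: 236.5 − 0.14Q = 73.9 + 0.63Q → Q* = 211.1688, P* = 206.9364.
At Q = 61: demand price = 236.5 − 0.14·61 = 227.96; supply price = 73.9 + 0.63·61 = 112.33.
ΔQ = 211.1688 − 61 = 150.1688; wedge = 227.96 − 112.33 = 115.63.
The triangle = ½ × 150.1688 × 115.63 = 8682.01.

8682.01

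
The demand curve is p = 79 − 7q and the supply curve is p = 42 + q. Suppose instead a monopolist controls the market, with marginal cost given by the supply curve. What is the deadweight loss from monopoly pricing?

18.63

Competitive equilibrium: 79 − 7q = 42 + q → q* = 4.625, p* = 46.625.
Marginal revenue: MR = 79 − 14q. Set MR = MC: 79 − 14q = 42 + q → q_m = 2.4667.
Price p_m = 79 − 7·2.4667 = 61.7331; MC(q_m) = 42 + 1·2.4667 = 44.4667.
Competitive q* = 4.625, so Δq = 2.1583; wedge = 61.7331 − 44.4667 = 17.2664.
The triangle = ½ × 2.1583 × 17.2664 = 18.63.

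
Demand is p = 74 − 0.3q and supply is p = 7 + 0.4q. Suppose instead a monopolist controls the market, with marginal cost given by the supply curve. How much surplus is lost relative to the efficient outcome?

Competitive equilibrium: 74 − 0.3q = 7 + 0.4q → q* = 95.7143, p* = 45.2857.
Marginal revenue: MR = 74 − 0.6q. Set MR = MC: 74 − 0.6q = 7 + 0.4q → q_m = 67.
Price p_m = 74 − 0.3·67 = 53.9; MC(q_m) = 7 + 0.4·67 = 33.8.
Competitive q* = 95.7143, so Δq = 28.7143; wedge = 53.9 − 33.8 = 20.1.
Welfare loss = ½ × 28.7143 × 20.1 = 288.58.

288.58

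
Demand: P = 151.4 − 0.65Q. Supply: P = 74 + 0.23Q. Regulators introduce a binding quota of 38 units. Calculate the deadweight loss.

Competitive equilibrium: 151.4 − 0.65Q = 74 + 0.23Q → Q* = 87.9545, P* = 94.2295.
At Q = 38: demand price = 151.4 − 0.65·38 = 126.7; supply price = 74 + 0.23·38 = 82.74.
ΔQ = 87.9545 − 38 = 49.9545; wedge = 126.7 − 82.74 = 43.96.
Deadweight loss = ½ × 49.9545 × 43.96 = 1098.

1098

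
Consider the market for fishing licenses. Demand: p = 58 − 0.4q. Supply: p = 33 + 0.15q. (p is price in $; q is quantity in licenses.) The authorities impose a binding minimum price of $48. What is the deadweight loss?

$115.06

Competitive equilibrium: 58 − 0.4q = 33 + 0.15q → q* = 45.4545, p* = 39.8182.
At the floor p = 48, quantity demanded = (58 − 48)/0.4 = 25.
Sellers' marginal cost at q' = 25: 33 + 0.15·25 = 36.75.
Δq = 45.4545 − 25 = 20.4545; wedge = 48 − 36.75 = 11.25.
The triangle = ½ × 20.4545 × 11.25 = $115.06.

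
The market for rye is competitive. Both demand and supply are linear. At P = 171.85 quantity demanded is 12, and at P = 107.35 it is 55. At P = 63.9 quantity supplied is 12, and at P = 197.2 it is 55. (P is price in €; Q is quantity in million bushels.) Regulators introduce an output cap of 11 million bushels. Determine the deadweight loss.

Demand slope = (107.35 − 171.85)/(55 − 12) = −1.5, so P = 189.85 − 1.5Q.
Supply slope = (197.2 − 63.9)/(55 − 12) = 3.1, so P = 26.7 + 3.1Q.
Competitive equilibrium: 189.85 − 1.5Q = 26.7 + 3.1Q → Q* = 35.4674, P* = 136.6489.
At Q = 11: demand price = 189.85 − 1.5·11 = 173.35; supply price = 26.7 + 3.1·11 = 60.8.
ΔQ = 35.4674 − 11 = 24.4674; wedge = 173.35 − 60.8 = 112.55.
DWL = ½ × 24.4674 × 112.55 = €1376.90 million.

€1376.90 million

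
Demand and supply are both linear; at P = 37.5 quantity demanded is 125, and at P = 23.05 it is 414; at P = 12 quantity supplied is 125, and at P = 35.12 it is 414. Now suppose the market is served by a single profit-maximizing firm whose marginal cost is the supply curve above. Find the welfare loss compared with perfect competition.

Demand slope = (23.05 − 37.5)/(414 − 125) = −0.05, so P = 43.75 − 0.05Q.
Supply slope = (35.12 − 12)/(414 − 125) = 0.08, so P = 2 + 0.08Q.
Competitive equilibrium: 43.75 − 0.05Q = 2 + 0.08Q → Q* = 321.1538, P* = 27.6923.
Marginal revenue: MR = 43.75 − 0.1Q. Set MR = MC: 43.75 − 0.1Q = 2 + 0.08Q → Q_m = 231.9444.
Price P_m = 43.75 − 0.05·231.9444 = 32.1528; MC(Q_m) = 2 + 0.08·231.9444 = 20.5556.
Competitive Q* = 321.1538, so ΔQ = 89.2094; wedge = 32.1528 − 20.5556 = 11.5972.
DWL = ½ × 89.2094 × 11.5972 = 517.29.

517.29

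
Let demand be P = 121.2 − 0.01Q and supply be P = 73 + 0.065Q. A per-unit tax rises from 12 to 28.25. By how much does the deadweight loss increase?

4360.42

Competitive equilibrium: 121.2 − 0.01Q = 73 + 0.065Q → Q* = 642.6667, P* = 114.7733.
For a per-unit tax t: ΔQ = t/0.075, so DWL = ½·t·(t/0.075) = t²/0.15.
At t = 12: DWL = 960. At t = 28.25: DWL = 5320.417.
Increase = 5320.417 − 960 = 4360.42.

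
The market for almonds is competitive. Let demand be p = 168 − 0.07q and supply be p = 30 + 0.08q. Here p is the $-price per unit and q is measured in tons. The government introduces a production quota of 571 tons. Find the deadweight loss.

$9135.075

Competitive equilibrium: 168 − 0.07q = 30 + 0.08q → q* = 920, p* = 103.6.
At q = 571: demand price = 168 − 0.07·571 = 128.03; supply price = 30 + 0.08·571 = 75.68.
Δq = 920 − 571 = 349; wedge = 128.03 − 75.68 = 52.35.
The triangle = ½ × 349 × 52.35 = $9135.075.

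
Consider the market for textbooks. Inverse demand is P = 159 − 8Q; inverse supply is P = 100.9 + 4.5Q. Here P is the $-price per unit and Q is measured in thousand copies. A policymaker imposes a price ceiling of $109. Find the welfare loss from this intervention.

Competitive equilibrium: 159 − 8Q = 100.9 + 4.5Q → Q* = 4.648, P* = 121.816.
At the ceiling P = 109, quantity supplied = (109 − 100.9)/4.5 = 1.8.
Willingness to pay at Q' = 1.8: 159 − 8·1.8 = 144.6.
ΔQ = 4.648 − 1.8 = 2.848; wedge = 144.6 − 109 = 35.6.
The triangle = ½ × 2.848 × 35.6 = $50.69 thousand.

$50.69 thousand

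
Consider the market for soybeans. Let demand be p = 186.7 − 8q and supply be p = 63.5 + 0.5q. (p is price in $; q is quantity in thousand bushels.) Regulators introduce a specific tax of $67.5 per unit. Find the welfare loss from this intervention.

Competitive equilibrium: 186.7 − 8q = 63.5 + 0.5q → q* = 14.49412, p* = 70.74706.
With the tax, the buyer price exceeds the seller price by 67.5: (186.7 − 8q) − (63.5 + 0.5q) = 67.5 → q' = 6.55294.
Δq = 14.49412 − 6.55294 = 7.94118; the wedge equals the tax, 67.5.
DWL = ½ × 7.94118 × 67.5 = $268.01 thousand.

$268.01 thousand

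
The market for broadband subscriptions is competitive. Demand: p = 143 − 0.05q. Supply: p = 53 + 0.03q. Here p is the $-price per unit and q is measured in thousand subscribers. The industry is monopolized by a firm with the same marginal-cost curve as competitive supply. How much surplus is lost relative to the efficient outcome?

$7488.91 thousand

Competitive equilibrium: 143 − 0.05q = 53 + 0.03q → q* = 1125, p* = 86.75.
Marginal revenue: MR = 143 − 0.1q. Set MR = MC: 143 − 0.1q = 53 + 0.03q → q_m = 692.3077.
Price p_m = 143 − 0.05·692.3077 = 108.3846; MC(q_m) = 53 + 0.03·692.3077 = 73.7692.
Competitive q* = 1125, so Δq = 432.6923; wedge = 108.3846 − 73.7692 = 34.6154.
Welfare loss = ½ × 432.6923 × 34.6154 = $7488.91 thousand.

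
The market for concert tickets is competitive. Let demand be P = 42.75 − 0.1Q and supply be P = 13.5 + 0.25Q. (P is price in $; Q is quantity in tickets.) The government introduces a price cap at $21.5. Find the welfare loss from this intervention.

Competitive equilibrium: 42.75 − 0.1Q = 13.5 + 0.25Q → Q* = 83.5714, P* = 34.3929.
At the ceiling P = 21.5, quantity supplied = (21.5 − 13.5)/0.25 = 32.
Willingness to pay at Q' = 32: 42.75 − 0.1·32 = 39.55.
ΔQ = 83.5714 − 32 = 51.5714; wedge = 39.55 − 21.5 = 18.05.
Welfare loss = ½ × 51.5714 × 18.05 = $465.43.

$465.43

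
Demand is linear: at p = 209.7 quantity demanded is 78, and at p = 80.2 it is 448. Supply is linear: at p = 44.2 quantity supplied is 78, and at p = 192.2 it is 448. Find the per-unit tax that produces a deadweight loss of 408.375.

24.75

Demand slope = (80.2 − 209.7)/(448 − 78) = −0.35, so p = 237 − 0.35q.
Supply slope = (192.2 − 44.2)/(448 − 78) = 0.4, so p = 13 + 0.4q.
Competitive equilibrium: 237 − 0.35q = 13 + 0.4q → q* = 298.6667, p* = 132.4667.
A tax t gives Δq = t/0.75 and wedge t, so DWL = t²/1.5.
t²/1.5 = 408.375 → t² = 612.5625 → t = 24.75.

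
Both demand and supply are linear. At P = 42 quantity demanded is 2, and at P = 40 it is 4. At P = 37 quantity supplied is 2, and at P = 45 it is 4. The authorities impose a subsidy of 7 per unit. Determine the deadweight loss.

Demand slope = (40 − 42)/(4 − 2) = −1, so P = 44 − Q.
Supply slope = (45 − 37)/(4 − 2) = 4, so P = 29 + 4Q.
Competitive equilibrium: 44 − Q = 29 + 4Q → Q* = 3, P* = 41.
The subsidy lowers effective supply by 7: P = 22 + 4Q.
New quantity: 44 − Q = 22 + 4Q → Q' = 4.4.
Overproduction ΔQ = 4.4 − 3 = 1.4; wedge = subsidy = 7.
The triangle = ½ × 1.4 × 7 = 4.90.

4.90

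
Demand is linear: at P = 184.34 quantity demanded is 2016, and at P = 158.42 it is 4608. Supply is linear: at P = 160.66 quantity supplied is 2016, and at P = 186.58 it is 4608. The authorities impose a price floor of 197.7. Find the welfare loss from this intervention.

63504

Demand slope = (158.42 − 184.34)/(4608 − 2016) = −0.01, so P = 204.5 − 0.01Q.
Supply slope = (186.58 − 160.66)/(4608 − 2016) = 0.01, so P = 140.5 + 0.01Q.
Competitive equilibrium: 204.5 − 0.01Q = 140.5 + 0.01Q → Q* = 3200, P* = 172.5.
At the floor P = 197.7, quantity demanded = (204.5 − 197.7)/0.01 = 680.
Sellers' marginal cost at Q' = 680: 140.5 + 0.01·680 = 147.3.
ΔQ = 3200 − 680 = 2520; wedge = 197.7 − 147.3 = 50.4.
DWL = ½ × 2520 × 50.4 = 63504.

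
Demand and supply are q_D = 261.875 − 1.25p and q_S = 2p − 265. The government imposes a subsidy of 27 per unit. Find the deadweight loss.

In inverse form: demand p = 209.5 − 0.8q, supply p = 132.5 + 0.5q.
Competitive equilibrium: 209.5 − 0.8q = 132.5 + 0.5q → q* = 59.2308, p* = 162.1154.
The subsidy lowers effective supply by 27: p = 105.5 + 0.5q.
New quantity: 209.5 − 0.8q = 105.5 + 0.5q → q' = 80.
Overproduction Δq = 80 − 59.2308 = 20.7692; wedge = subsidy = 27.
DWL = ½ × 20.7692 × 27 = 280.38.

280.38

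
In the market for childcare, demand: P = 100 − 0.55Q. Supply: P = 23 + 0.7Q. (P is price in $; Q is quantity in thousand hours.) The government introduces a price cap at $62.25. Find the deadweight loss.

$19.10 thousand

Competitive equilibrium: 100 − 0.55Q = 23 + 0.7Q → Q* = 61.6, P* = 66.12.
At the ceiling P = 62.25, quantity supplied = (62.25 − 23)/0.7 = 56.0714.
Willingness to pay at Q' = 56.0714: 100 − 0.55·56.0714 = 69.1607.
ΔQ = 61.6 − 56.0714 = 5.5286; wedge = 69.1607 − 62.25 = 6.9107.
The triangle = ½ × 5.5286 × 6.9107 = $19.10 thousand.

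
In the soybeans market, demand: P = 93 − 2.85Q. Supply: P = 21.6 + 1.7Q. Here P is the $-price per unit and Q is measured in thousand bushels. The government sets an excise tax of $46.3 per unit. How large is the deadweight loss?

Competitive equilibrium: 93 − 2.85Q = 21.6 + 1.7Q → Q* = 15.6923, P* = 48.2769.
With the tax, the buyer price exceeds the seller price by 46.3: (93 − 2.85Q) − (21.6 + 1.7Q) = 46.3 → Q' = 5.5165.
ΔQ = 15.6923 − 5.5165 = 10.1758; the wedge equals the tax, 46.3.
The triangle = ½ × 10.1758 × 46.3 = $235.57 thousand.

$235.57 thousand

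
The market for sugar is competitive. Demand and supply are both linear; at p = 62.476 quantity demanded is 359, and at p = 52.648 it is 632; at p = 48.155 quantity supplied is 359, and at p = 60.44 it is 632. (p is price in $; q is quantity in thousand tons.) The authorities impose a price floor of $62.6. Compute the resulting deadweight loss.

Demand slope = (52.648 − 62.476)/(632 − 359) = −0.036, so p = 75.4 − 0.036q.
Supply slope = (60.44 − 48.155)/(632 − 359) = 0.045, so p = 32 + 0.045q.
Competitive equilibrium: 75.4 − 0.036q = 32 + 0.045q → q* = 535.8025, p* = 56.1111.
At the floor p = 62.6, quantity demanded = (75.4 − 62.6)/0.036 = 355.5556.
Sellers' marginal cost at q' = 355.5556: 32 + 0.045·355.5556 = 48.
Δq = 535.8025 − 355.5556 = 180.2469; wedge = 62.6 − 48 = 14.6.
Deadweight loss = ½ × 180.2469 × 14.6 = $1315.80 thousand.

$1315.80 thousand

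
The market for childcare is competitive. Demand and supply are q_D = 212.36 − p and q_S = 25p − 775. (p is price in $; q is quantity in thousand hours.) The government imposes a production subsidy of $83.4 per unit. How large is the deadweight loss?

In inverse form: demand p = 212.36 − q, supply p = 31 + 0.04q.
Competitive equilibrium: 212.36 − q = 31 + 0.04q → q* = 174.3846, p* = 37.9754.
The subsidy lowers effective supply by 83.4: p = 0.04q − 52.4.
New quantity: 212.36 − q = 0.04q − 52.4 → q' = 254.5769.
Overproduction Δq = 254.5769 − 174.3846 = 80.1923; wedge = subsidy = 83.4.
Deadweight loss = ½ × 80.1923 × 83.4 = $3344.02 thousand.

$3344.02 thousand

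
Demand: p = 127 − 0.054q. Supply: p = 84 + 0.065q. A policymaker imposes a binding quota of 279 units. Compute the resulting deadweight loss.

403.45

Competitive equilibrium: 127 − 0.054q = 84 + 0.065q → q* = 361.3445, p* = 107.4874.
At q = 279: demand price = 127 − 0.054·279 = 111.934; supply price = 84 + 0.065·279 = 102.135.
Δq = 361.3445 − 279 = 82.3445; wedge = 111.934 − 102.135 = 9.799.
DWL = ½ × 82.3445 × 9.799 = 403.45.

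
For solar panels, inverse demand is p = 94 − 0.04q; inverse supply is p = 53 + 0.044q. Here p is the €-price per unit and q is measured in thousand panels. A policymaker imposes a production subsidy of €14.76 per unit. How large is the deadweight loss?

€1296.77 thousand

Competitive equilibrium: 94 − 0.04q = 53 + 0.044q → q* = 488.0952, p* = 74.4762.
The subsidy lowers effective supply by 14.76: p = 38.24 + 0.044q.
New quantity: 94 − 0.04q = 38.24 + 0.044q → q' = 663.8095.
Overproduction Δq = 663.8095 − 488.0952 = 175.7143; wedge = subsidy = 14.76.
Deadweight loss = ½ × 175.7143 × 14.76 = €1296.77 thousand.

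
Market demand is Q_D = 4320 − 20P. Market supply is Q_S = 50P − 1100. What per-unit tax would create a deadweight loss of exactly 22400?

In inverse form: demand P = 216 − 0.05Q, supply P = 22 + 0.02Q.
Competitive equilibrium: 216 − 0.05Q = 22 + 0.02Q → Q* = 2771.4286, P* = 77.4286.
A tax t gives ΔQ = t/0.07 and wedge t, so DWL = t²/0.14.
t²/0.14 = 22400 → t² = 3136 → t = 56.

56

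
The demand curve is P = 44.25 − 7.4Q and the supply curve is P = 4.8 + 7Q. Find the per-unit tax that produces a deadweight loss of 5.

12

Competitive equilibrium: 44.25 − 7.4Q = 4.8 + 7Q → Q* = 2.7396, P* = 23.9771.
A tax t gives ΔQ = t/14.4 and wedge t, so DWL = t²/28.8.
t²/28.8 = 5 → t² = 144 → t = 12.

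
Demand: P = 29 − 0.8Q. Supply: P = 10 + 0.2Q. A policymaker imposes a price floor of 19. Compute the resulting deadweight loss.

Competitive equilibrium: 29 − 0.8Q = 10 + 0.2Q → Q* = 19, P* = 13.8.
At the floor P = 19, quantity demanded = (29 − 19)/0.8 = 12.5.
Sellers' marginal cost at Q' = 12.5: 10 + 0.2·12.5 = 12.5.
ΔQ = 19 − 12.5 = 6.5; wedge = 19 − 12.5 = 6.5.
DWL = ½ × 6.5 × 6.5 = 21.125.

21.125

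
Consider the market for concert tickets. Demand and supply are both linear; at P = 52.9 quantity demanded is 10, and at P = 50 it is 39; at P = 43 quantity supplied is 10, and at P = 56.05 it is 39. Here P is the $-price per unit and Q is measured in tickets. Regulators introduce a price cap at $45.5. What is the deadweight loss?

$42.59

Demand slope = (50 − 52.9)/(39 − 10) = −0.1, so P = 53.9 − 0.1Q.
Supply slope = (56.05 − 43)/(39 − 10) = 0.45, so P = 38.5 + 0.45Q.
Competitive equilibrium: 53.9 − 0.1Q = 38.5 + 0.45Q → Q* = 28, P* = 51.1.
At the ceiling P = 45.5, quantity supplied = (45.5 − 38.5)/0.45 = 15.5556.
Willingness to pay at Q' = 15.5556: 53.9 − 0.1·15.5556 = 52.3444.
ΔQ = 28 − 15.5556 = 12.4444; wedge = 52.3444 − 45.5 = 6.8444.
DWL = ½ × 12.4444 × 6.8444 = $42.59.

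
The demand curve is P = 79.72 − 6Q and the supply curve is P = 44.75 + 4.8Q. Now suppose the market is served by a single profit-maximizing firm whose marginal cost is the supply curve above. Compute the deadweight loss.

Competitive equilibrium: 79.72 − 6Q = 44.75 + 4.8Q → Q* = 3.238, P* = 60.2922.
Marginal revenue: MR = 79.72 − 12Q. Set MR = MC: 79.72 − 12Q = 44.75 + 4.8Q → Q_m = 2.0815.
Price P_m = 79.72 − 6·2.0815 = 67.231; MC(Q_m) = 44.75 + 4.8·2.0815 = 54.7412.
Competitive Q* = 3.238, so ΔQ = 1.1565; wedge = 67.231 − 54.7412 = 12.4898.
The triangle = ½ × 1.1565 × 12.4898 = 7.22.

7.22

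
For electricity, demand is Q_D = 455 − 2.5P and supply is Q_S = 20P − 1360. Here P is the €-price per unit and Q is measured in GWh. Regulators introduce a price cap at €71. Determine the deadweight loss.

€8410

In inverse form: demand P = 182 − 0.4Q, supply P = 68 + 0.05Q.
Competitive equilibrium: 182 − 0.4Q = 68 + 0.05Q → Q* = 253.3333, P* = 80.6667.
At the ceiling P = 71, quantity supplied = (71 − 68)/0.05 = 60.
Willingness to pay at Q' = 60: 182 − 0.4·60 = 158.
ΔQ = 253.3333 − 60 = 193.3333; wedge = 158 − 71 = 87.
Welfare loss = ½ × 193.3333 × 87 = €8410.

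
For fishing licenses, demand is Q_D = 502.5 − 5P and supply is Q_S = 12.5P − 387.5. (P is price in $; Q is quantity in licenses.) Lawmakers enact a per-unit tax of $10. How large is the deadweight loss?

$178.57

In inverse form: demand P = 100.5 − 0.2Q, supply P = 31 + 0.08Q.
Competitive equilibrium: 100.5 − 0.2Q = 31 + 0.08Q → Q* = 248.2143, P* = 50.8571.
With the tax, the buyer price exceeds the seller price by 10: (100.5 − 0.2Q) − (31 + 0.08Q) = 10 → Q' = 212.5.
ΔQ = 248.2143 − 212.5 = 35.7143; the wedge equals the tax, 10.
The triangle = ½ × 35.7143 × 10 = $178.57.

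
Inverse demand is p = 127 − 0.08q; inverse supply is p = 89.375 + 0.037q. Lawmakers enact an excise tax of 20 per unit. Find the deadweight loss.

1709.40

Competitive equilibrium: 127 − 0.08q = 89.375 + 0.037q → q* = 321.5812, p* = 101.2735.
With the tax, the buyer price exceeds the seller price by 20: (127 − 0.08q) − (89.375 + 0.037q) = 20 → q' = 150.641.
Δq = 321.5812 − 150.641 = 170.9402; the wedge equals the tax, 20.
The triangle = ½ × 170.9402 × 20 = 1709.40.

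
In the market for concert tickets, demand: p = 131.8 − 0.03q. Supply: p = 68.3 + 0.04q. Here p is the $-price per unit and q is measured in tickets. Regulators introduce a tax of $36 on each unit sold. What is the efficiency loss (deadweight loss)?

$9257.14

Competitive equilibrium: 131.8 − 0.03q = 68.3 + 0.04q → q* = 907.1429, p* = 104.5857.
With the tax, the buyer price exceeds the seller price by 36: (131.8 − 0.03q) − (68.3 + 0.04q) = 36 → q' = 392.8571.
Δq = 907.1429 − 392.8571 = 514.2858; the wedge equals the tax, 36.
Deadweight loss = ½ × 514.2858 × 36 = $9257.14.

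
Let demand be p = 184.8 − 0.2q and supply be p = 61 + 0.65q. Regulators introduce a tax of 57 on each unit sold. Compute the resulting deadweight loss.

1911.18

Competitive equilibrium: 184.8 − 0.2q = 61 + 0.65q → q* = 145.6471, p* = 155.6706.
With the tax, the buyer price exceeds the seller price by 57: (184.8 − 0.2q) − (61 + 0.65q) = 57 → q' = 78.5882.
Δq = 145.6471 − 78.5882 = 67.0589; the wedge equals the tax, 57.
The triangle = ½ × 67.0589 × 57 = 1911.18.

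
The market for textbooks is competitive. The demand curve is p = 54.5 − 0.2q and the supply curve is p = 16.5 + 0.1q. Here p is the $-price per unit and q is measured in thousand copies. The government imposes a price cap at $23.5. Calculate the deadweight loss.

Competitive equilibrium: 54.5 − 0.2q = 16.5 + 0.1q → q* = 126.6667, p* = 29.1667.
At the ceiling p = 23.5, quantity supplied = (23.5 − 16.5)/0.1 = 70.
Willingness to pay at q' = 70: 54.5 − 0.2·70 = 40.5.
Δq = 126.6667 − 70 = 56.6667; wedge = 40.5 − 23.5 = 17.
Welfare loss = ½ × 56.6667 × 17 = $481.67 thousand.

$481.67 thousand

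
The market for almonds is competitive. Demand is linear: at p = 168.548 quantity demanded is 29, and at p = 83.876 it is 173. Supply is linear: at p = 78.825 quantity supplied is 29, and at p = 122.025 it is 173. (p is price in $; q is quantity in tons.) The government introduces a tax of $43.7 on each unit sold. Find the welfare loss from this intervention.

Demand slope = (83.876 − 168.548)/(173 − 29) = −0.588, so p = 185.6 − 0.588q.
Supply slope = (122.025 − 78.825)/(173 − 29) = 0.3, so p = 70.125 + 0.3q.
Competitive equilibrium: 185.6 − 0.588q = 70.125 + 0.3q → q* = 130.0394, p* = 109.1368.
With the tax, the buyer price exceeds the seller price by 43.7: (185.6 − 0.588q) − (70.125 + 0.3q) = 43.7 → q' = 80.8277.
Δq = 130.0394 − 80.8277 = 49.2117; the wedge equals the tax, 43.7.
Deadweight loss = ½ × 49.2117 × 43.7 = $1075.28.

$1075.28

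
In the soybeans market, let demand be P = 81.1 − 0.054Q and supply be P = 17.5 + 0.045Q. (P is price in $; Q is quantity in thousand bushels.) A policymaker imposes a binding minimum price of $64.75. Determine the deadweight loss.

$5710.31 thousand

Competitive equilibrium: 81.1 − 0.054Q = 17.5 + 0.045Q → Q* = 642.4242, P* = 46.4091.
At the floor P = 64.75, quantity demanded = (81.1 − 64.75)/0.054 = 302.7778.
Sellers' marginal cost at Q' = 302.7778: 17.5 + 0.045·302.7778 = 31.125.
ΔQ = 642.4242 − 302.7778 = 339.6464; wedge = 64.75 − 31.125 = 33.625.
The triangle = ½ × 339.6464 × 33.625 = $5710.31 thousand.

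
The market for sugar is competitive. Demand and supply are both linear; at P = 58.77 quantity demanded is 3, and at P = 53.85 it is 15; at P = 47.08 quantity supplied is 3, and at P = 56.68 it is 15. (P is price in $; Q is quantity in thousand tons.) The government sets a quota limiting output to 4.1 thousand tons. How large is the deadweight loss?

Demand slope = (53.85 − 58.77)/(15 − 3) = −0.41, so P = 60 − 0.41Q.
Supply slope = (56.68 − 47.08)/(15 − 3) = 0.8, so P = 44.68 + 0.8Q.
Competitive equilibrium: 60 − 0.41Q = 44.68 + 0.8Q → Q* = 12.6612, P* = 54.8089.
At Q = 4.1: demand price = 60 − 0.41·4.1 = 58.319; supply price = 44.68 + 0.8·4.1 = 47.96.
ΔQ = 12.6612 − 4.1 = 8.5612; wedge = 58.319 − 47.96 = 10.359.
Deadweight loss = ½ × 8.5612 × 10.359 = $44.34 thousand.

$44.34 thousand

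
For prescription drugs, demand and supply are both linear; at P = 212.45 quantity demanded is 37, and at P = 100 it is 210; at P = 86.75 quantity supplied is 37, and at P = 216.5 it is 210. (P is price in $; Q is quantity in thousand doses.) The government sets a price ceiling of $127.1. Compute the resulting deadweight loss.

Demand slope = (100 − 212.45)/(210 − 37) = −0.65, so P = 236.5 − 0.65Q.
Supply slope = (216.5 − 86.75)/(210 − 37) = 0.75, so P = 59 + 0.75Q.
Competitive equilibrium: 236.5 − 0.65Q = 59 + 0.75Q → Q* = 126.7857, P* = 154.0893.
At the ceiling P = 127.1, quantity supplied = (127.1 − 59)/0.75 = 90.8.
Willingness to pay at Q' = 90.8: 236.5 − 0.65·90.8 = 177.48.
ΔQ = 126.7857 − 90.8 = 35.9857; wedge = 177.48 − 127.1 = 50.38.
DWL = ½ × 35.9857 × 50.38 = $906.48 thousand.

$906.48 thousand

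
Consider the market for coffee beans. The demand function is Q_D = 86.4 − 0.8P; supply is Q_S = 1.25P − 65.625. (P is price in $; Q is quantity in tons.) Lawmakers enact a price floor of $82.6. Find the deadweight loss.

$46.75

In inverse form: demand P = 108 − 1.25Q, supply P = 52.5 + 0.8Q.
Competitive equilibrium: 108 − 1.25Q = 52.5 + 0.8Q → Q* = 27.0732, P* = 74.1585.
At the floor P = 82.6, quantity demanded = (108 − 82.6)/1.25 = 20.32.
Sellers' marginal cost at Q' = 20.32: 52.5 + 0.8·20.32 = 68.756.
ΔQ = 27.0732 − 20.32 = 6.7532; wedge = 82.6 − 68.756 = 13.844.
Deadweight loss = ½ × 6.7532 × 13.844 = $46.75.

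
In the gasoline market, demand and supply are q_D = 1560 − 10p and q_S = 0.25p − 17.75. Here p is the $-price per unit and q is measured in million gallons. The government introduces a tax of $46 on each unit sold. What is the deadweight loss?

$258.05 million

In inverse form: demand p = 156 − 0.1q, supply p = 71 + 4q.
Competitive equilibrium: 156 − 0.1q = 71 + 4q → q* = 20.7317, p* = 153.9268.
With the tax, the buyer price exceeds the seller price by 46: (156 − 0.1q) − (71 + 4q) = 46 → q' = 9.5122.
Δq = 20.7317 − 9.5122 = 11.2195; the wedge equals the tax, 46.
DWL = ½ × 11.2195 × 46 = $258.05 million.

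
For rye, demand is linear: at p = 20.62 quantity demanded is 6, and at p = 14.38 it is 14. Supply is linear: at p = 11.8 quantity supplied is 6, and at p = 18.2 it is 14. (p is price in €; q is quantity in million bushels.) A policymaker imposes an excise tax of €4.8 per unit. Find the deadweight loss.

€7.29 million

Demand slope = (14.38 − 20.62)/(14 − 6) = −0.78, so p = 25.3 − 0.78q.
Supply slope = (18.2 − 11.8)/(14 − 6) = 0.8, so p = 7 + 0.8q.
Competitive equilibrium: 25.3 − 0.78q = 7 + 0.8q → q* = 11.5823, p* = 16.2658.
With the tax, the buyer price exceeds the seller price by 4.8: (25.3 − 0.78q) − (7 + 0.8q) = 4.8 → q' = 8.5443.
Δq = 11.5823 − 8.5443 = 3.038; the wedge equals the tax, 4.8.
The triangle = ½ × 3.038 × 4.8 = €7.29 million.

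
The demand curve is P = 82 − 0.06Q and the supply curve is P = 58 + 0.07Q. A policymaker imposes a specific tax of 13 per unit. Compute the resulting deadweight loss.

650

Competitive equilibrium: 82 − 0.06Q = 58 + 0.07Q → Q* = 184.6154, P* = 70.9231.
With the tax, the buyer price exceeds the seller price by 13: (82 − 0.06Q) − (58 + 0.07Q) = 13 → Q' = 84.6154.
ΔQ = 184.6154 − 84.6154 = 100; the wedge equals the tax, 13.
DWL = ½ × 100 × 13 = 650.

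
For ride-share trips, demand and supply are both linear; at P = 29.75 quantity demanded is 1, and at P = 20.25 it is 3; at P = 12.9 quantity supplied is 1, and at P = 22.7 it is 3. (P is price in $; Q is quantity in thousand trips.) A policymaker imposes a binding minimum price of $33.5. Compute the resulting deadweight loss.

Demand slope = (20.25 − 29.75)/(3 − 1) = −4.75, so P = 34.5 − 4.75Q.
Supply slope = (22.7 − 12.9)/(3 − 1) = 4.9, so P = 8 + 4.9Q.
Competitive equilibrium: 34.5 − 4.75Q = 8 + 4.9Q → Q* = 2.7461, P* = 21.456.
At the floor P = 33.5, quantity demanded = (34.5 − 33.5)/4.75 = 0.2105.
Sellers' marginal cost at Q' = 0.2105: 8 + 4.9·0.2105 = 9.0315.
ΔQ = 2.7461 − 0.2105 = 2.5356; wedge = 33.5 − 9.0315 = 24.4685.
DWL = ½ × 2.5356 × 24.4685 = $31.02 thousand.

$31.02 thousand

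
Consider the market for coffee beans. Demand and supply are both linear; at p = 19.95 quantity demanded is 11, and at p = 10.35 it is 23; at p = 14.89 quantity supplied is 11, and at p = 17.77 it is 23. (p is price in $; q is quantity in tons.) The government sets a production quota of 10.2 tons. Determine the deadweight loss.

$16.69

Demand slope = (10.35 − 19.95)/(23 − 11) = −0.8, so p = 28.75 − 0.8q.
Supply slope = (17.77 − 14.89)/(23 − 11) = 0.24, so p = 12.25 + 0.24q.
Competitive equilibrium: 28.75 − 0.8q = 12.25 + 0.24q → q* = 15.8654, p* = 16.0577.
At q = 10.2: demand price = 28.75 − 0.8·10.2 = 20.59; supply price = 12.25 + 0.24·10.2 = 14.698.
Δq = 15.8654 − 10.2 = 5.6654; wedge = 20.59 − 14.698 = 5.892.
DWL = ½ × 5.6654 × 5.892 = $16.69.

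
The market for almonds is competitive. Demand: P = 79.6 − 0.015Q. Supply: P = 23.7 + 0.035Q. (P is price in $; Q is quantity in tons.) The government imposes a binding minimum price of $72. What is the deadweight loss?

Competitive equilibrium: 79.6 − 0.015Q = 23.7 + 0.035Q → Q* = 1118, P* = 62.83.
At the floor P = 72, quantity demanded = (79.6 − 72)/0.015 = 506.66667.
Sellers' marginal cost at Q' = 506.66667: 23.7 + 0.035·506.66667 = 41.43333.
ΔQ = 1118 − 506.66667 = 611.33333; wedge = 72 − 41.43333 = 30.56667.
Deadweight loss = ½ × 611.33333 × 30.56667 = $9343.21.

$9343.21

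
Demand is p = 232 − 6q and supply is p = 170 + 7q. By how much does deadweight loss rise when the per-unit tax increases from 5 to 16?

Competitive equilibrium: 232 − 6q = 170 + 7q → q* = 4.7692, p* = 203.3846.
For a per-unit tax t: Δq = t/13, so DWL = ½·t·(t/13) = t²/26.
At t = 5: DWL = 0.962. At t = 16: DWL = 9.846.
Increase = 9.846 − 0.962 = 8.88.

8.88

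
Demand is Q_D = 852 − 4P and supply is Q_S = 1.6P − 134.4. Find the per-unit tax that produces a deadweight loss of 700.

35

In inverse form: demand P = 213 − 0.25Q, supply P = 84 + 0.625Q.
Competitive equilibrium: 213 − 0.25Q = 84 + 0.625Q → Q* = 147.4286, P* = 176.1429.
A tax t gives ΔQ = t/0.875 and wedge t, so DWL = t²/1.75.
t²/1.75 = 700 → t² = 1225 → t = 35.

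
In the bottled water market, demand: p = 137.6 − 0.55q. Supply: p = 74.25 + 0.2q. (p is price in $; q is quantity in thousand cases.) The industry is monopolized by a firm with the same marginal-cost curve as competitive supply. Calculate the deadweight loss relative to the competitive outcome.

$478.90 thousand

Competitive equilibrium: 137.6 − 0.55q = 74.25 + 0.2q → q* = 84.4667, p* = 91.1433.
Marginal revenue: MR = 137.6 − 1.1q. Set MR = MC: 137.6 − 1.1q = 74.25 + 0.2q → q_m = 48.7308.
Price p_m = 137.6 − 0.55·48.7308 = 110.7981; MC(q_m) = 74.25 + 0.2·48.7308 = 83.9962.
Competitive q* = 84.4667, so Δq = 35.7359; wedge = 110.7981 − 83.9962 = 26.8019.
DWL = ½ × 35.7359 × 26.8019 = $478.90 thousand.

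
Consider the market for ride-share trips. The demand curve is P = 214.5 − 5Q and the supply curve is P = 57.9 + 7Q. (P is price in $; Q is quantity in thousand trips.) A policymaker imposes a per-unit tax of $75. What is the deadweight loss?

$234.375 thousand

Competitive equilibrium: 214.5 − 5Q = 57.9 + 7Q → Q* = 13.05, P* = 149.25.
With the tax, the buyer price exceeds the seller price by 75: (214.5 − 5Q) − (57.9 + 7Q) = 75 → Q' = 6.8.
ΔQ = 13.05 − 6.8 = 6.25; the wedge equals the tax, 75.
The triangle = ½ × 6.25 × 75 = $234.375 thousand.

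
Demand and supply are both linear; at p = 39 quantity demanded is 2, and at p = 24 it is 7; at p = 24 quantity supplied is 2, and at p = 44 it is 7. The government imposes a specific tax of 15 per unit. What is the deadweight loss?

16.07

Demand slope = (24 − 39)/(7 − 2) = −3, so p = 45 − 3q.
Supply slope = (44 − 24)/(7 − 2) = 4, so p = 16 + 4q.
Competitive equilibrium: 45 − 3q = 16 + 4q → q* = 4.1429, p* = 32.5714.
With the tax, the buyer price exceeds the seller price by 15: (45 − 3q) − (16 + 4q) = 15 → q' = 2.
Δq = 4.1429 − 2 = 2.1429; the wedge equals the tax, 15.
Welfare loss = ½ × 2.1429 × 15 = 16.07.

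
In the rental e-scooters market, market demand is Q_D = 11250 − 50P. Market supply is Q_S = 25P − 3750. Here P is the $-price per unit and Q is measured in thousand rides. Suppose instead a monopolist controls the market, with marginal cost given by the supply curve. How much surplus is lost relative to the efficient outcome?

In inverse form: demand P = 225 − 0.02Q, supply P = 150 + 0.04Q.
Competitive equilibrium: 225 − 0.02Q = 150 + 0.04Q → Q* = 1250, P* = 200.
Marginal revenue: MR = 225 − 0.04Q. Set MR = MC: 225 − 0.04Q = 150 + 0.04Q → Q_m = 937.5.
Price P_m = 225 − 0.02·937.5 = 206.25; MC(Q_m) = 150 + 0.04·937.5 = 187.5.
Competitive Q* = 1250, so ΔQ = 312.5; wedge = 206.25 − 187.5 = 18.75.
The triangle = ½ × 312.5 × 18.75 = $2929.69 thousand.

$2929.69 thousand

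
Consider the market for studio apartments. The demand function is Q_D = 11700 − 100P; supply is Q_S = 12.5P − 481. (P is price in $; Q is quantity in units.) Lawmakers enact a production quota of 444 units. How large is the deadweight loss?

$8260.41

In inverse form: demand P = 117 − 0.01Q, supply P = 38.48 + 0.08Q.
Competitive equilibrium: 117 − 0.01Q = 38.48 + 0.08Q → Q* = 872.4444, P* = 108.2756.
At Q = 444: demand price = 117 − 0.01·444 = 112.56; supply price = 38.48 + 0.08·444 = 74.
ΔQ = 872.4444 − 444 = 428.4444; wedge = 112.56 − 74 = 38.56.
Welfare loss = ½ × 428.4444 × 38.56 = $8260.41.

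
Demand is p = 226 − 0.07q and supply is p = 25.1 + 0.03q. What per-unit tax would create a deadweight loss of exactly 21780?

Competitive equilibrium: 226 − 0.07q = 25.1 + 0.03q → q* = 2009, p* = 85.37.
A tax t gives Δq = t/0.1 and wedge t, so DWL = t²/0.2.
t²/0.2 = 21780 → t² = 4356 → t = 66.

66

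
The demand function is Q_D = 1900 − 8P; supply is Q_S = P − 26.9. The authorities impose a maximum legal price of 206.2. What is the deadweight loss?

35.11

In inverse form: demand P = 237.5 − 0.125Q, supply P = 26.9 + Q.
Competitive equilibrium: 237.5 − 0.125Q = 26.9 + Q → Q* = 187.2, P* = 214.1.
At the ceiling P = 206.2, quantity supplied = (206.2 − 26.9)/1 = 179.3.
Willingness to pay at Q' = 179.3: 237.5 − 0.125·179.3 = 215.0875.
ΔQ = 187.2 − 179.3 = 7.9; wedge = 215.0875 − 206.2 = 8.8875.
Welfare loss = ½ × 7.9 × 8.8875 = 35.11.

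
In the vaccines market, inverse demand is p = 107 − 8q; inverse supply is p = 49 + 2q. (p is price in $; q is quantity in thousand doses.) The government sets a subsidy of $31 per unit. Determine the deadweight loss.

Competitive equilibrium: 107 − 8q = 49 + 2q → q* = 5.8, p* = 60.6.
The subsidy lowers effective supply by 31: p = 18 + 2q.
New quantity: 107 − 8q = 18 + 2q → q' = 8.9.
Overproduction Δq = 8.9 − 5.8 = 3.1; wedge = subsidy = 31.
DWL = ½ × 3.1 × 31 = $48.05 thousand.

$48.05 thousand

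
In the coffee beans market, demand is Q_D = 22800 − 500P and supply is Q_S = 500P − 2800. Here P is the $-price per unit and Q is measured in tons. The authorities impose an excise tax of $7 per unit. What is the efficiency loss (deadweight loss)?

$6125

In inverse form: demand P = 45.6 − 0.002Q, supply P = 5.6 + 0.002Q.
Competitive equilibrium: 45.6 − 0.002Q = 5.6 + 0.002Q → Q* = 10000, P* = 25.6.
With the tax, the buyer price exceeds the seller price by 7: (45.6 − 0.002Q) − (5.6 + 0.002Q) = 7 → Q' = 8250.
ΔQ = 10000 − 8250 = 1750; the wedge equals the tax, 7.
The triangle = ½ × 1750 × 7 = $6125.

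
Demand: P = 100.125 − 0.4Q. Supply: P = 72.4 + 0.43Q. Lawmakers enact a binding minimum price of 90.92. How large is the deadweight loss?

Competitive equilibrium: 100.125 − 0.4Q = 72.4 + 0.43Q → Q* = 33.4036, P* = 86.7636.
At the floor P = 90.92, quantity demanded = (100.125 − 90.92)/0.4 = 23.0125.
Sellers' marginal cost at Q' = 23.0125: 72.4 + 0.43·23.0125 = 82.2954.
ΔQ = 33.4036 − 23.0125 = 10.3911; wedge = 90.92 − 82.2954 = 8.6246.
DWL = ½ × 10.3911 × 8.6246 = 44.81.

44.81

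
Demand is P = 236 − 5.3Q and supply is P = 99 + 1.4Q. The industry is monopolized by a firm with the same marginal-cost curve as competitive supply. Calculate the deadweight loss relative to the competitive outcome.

273.23

Competitive equilibrium: 236 − 5.3Q = 99 + 1.4Q → Q* = 20.4478, P* = 127.6269.
Marginal revenue: MR = 236 − 10.6Q. Set MR = MC: 236 − 10.6Q = 99 + 1.4Q → Q_m = 11.4167.
Price P_m = 236 − 5.3·11.4167 = 175.4915; MC(Q_m) = 99 + 1.4·11.4167 = 114.9834.
Competitive Q* = 20.4478, so ΔQ = 9.0311; wedge = 175.4915 − 114.9834 = 60.5081.
Welfare loss = ½ × 9.0311 × 60.5081 = 273.23.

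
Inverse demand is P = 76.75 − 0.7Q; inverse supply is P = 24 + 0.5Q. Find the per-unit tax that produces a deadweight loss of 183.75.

Competitive equilibrium: 76.75 − 0.7Q = 24 + 0.5Q → Q* = 43.9583, P* = 45.9792.
A tax t gives ΔQ = t/1.2 and wedge t, so DWL = t²/2.4.
t²/2.4 = 183.75 → t² = 441 → t = 21.

21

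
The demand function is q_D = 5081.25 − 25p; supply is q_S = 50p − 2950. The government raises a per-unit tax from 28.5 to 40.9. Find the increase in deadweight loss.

In inverse form: demand p = 203.25 − 0.04q, supply p = 59 + 0.02q.
Competitive equilibrium: 203.25 − 0.04q = 59 + 0.02q → q* = 2404.1667, p* = 107.0833.
For a per-unit tax t: Δq = t/0.06, so DWL = ½·t·(t/0.06) = t²/0.12.
At t = 28.5: DWL = 6768.75. At t = 40.9: DWL = 13940.083.
Increase = 13940.083 − 6768.75 = 7171.33.

7171.33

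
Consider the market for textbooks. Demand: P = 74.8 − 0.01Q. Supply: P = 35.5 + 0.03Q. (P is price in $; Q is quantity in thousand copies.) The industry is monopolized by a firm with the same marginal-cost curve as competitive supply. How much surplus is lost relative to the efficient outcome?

Competitive equilibrium: 74.8 − 0.01Q = 35.5 + 0.03Q → Q* = 982.5, P* = 64.975.
Marginal revenue: MR = 74.8 − 0.02Q. Set MR = MC: 74.8 − 0.02Q = 35.5 + 0.03Q → Q_m = 786.
Price P_m = 74.8 − 0.01·786 = 66.94; MC(Q_m) = 35.5 + 0.03·786 = 59.08.
Competitive Q* = 982.5, so ΔQ = 196.5; wedge = 66.94 − 59.08 = 7.86.
Deadweight loss = ½ × 196.5 × 7.86 = $772.245 thousand.

$772.245 thousand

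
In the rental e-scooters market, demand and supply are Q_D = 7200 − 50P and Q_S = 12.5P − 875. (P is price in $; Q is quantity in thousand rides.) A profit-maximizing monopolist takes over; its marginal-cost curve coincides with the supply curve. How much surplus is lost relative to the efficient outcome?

$760.56 thousand

In inverse form: demand P = 144 − 0.02Q, supply P = 70 + 0.08Q.
Competitive equilibrium: 144 − 0.02Q = 70 + 0.08Q → Q* = 740, P* = 129.2.
Marginal revenue: MR = 144 − 0.04Q. Set MR = MC: 144 − 0.04Q = 70 + 0.08Q → Q_m = 616.6667.
Price P_m = 144 − 0.02·616.6667 = 131.6667; MC(Q_m) = 70 + 0.08·616.6667 = 119.3333.
Competitive Q* = 740, so ΔQ = 123.3333; wedge = 131.6667 − 119.3333 = 12.3334.
The triangle = ½ × 123.3333 × 12.3334 = $760.56 thousand.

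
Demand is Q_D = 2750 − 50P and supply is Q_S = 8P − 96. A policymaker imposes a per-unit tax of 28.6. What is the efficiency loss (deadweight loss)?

2820.55

In inverse form: demand P = 55 − 0.02Q, supply P = 12 + 0.125Q.
Competitive equilibrium: 55 − 0.02Q = 12 + 0.125Q → Q* = 296.5517, P* = 49.069.
With the tax, the buyer price exceeds the seller price by 28.6: (55 − 0.02Q) − (12 + 0.125Q) = 28.6 → Q' = 99.3103.
ΔQ = 296.5517 − 99.3103 = 197.2414; the wedge equals the tax, 28.6.
DWL = ½ × 197.2414 × 28.6 = 2820.55.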